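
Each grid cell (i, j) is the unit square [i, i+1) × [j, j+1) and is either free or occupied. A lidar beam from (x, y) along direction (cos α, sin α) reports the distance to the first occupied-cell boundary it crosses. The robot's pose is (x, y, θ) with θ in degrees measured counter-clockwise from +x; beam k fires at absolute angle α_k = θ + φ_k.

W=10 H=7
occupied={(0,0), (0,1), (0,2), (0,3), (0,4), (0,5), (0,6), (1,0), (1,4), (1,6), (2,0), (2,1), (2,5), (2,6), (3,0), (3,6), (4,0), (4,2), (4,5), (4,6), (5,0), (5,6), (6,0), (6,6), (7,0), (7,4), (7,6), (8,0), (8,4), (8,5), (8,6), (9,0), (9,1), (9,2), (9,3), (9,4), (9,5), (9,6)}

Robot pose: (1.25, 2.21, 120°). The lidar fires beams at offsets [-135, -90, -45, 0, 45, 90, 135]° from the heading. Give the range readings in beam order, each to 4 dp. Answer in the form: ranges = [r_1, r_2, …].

ranges = [0.8114, 7.5800, 1.8531, 0.5000, 0.2588, 0.2887, 0.9659]

beam 1: φ=-135°, α=345°
  dir = (cos 345°, sin 345°) = (0.9659, -0.2588); from cell (1,2)
  next x-line at t=0.7765, next y-line at t=0.8114; Δt_x=1.0353, Δt_y=3.8637
    x: enter (2,2) at t=0.7765
    y: enter (2,1) at t=0.8114 ← occupied
  → r_1 = 0.8114
beam 2: φ=-90°, α=30°
  dir = (cos 30°, sin 30°) = (0.8660, 0.5000); from cell (1,2)
  next x-line at t=0.8660, next y-line at t=1.5800; Δt_x=1.1547, Δt_y=2.0000
    x: enter (2,2) at t=0.8660
    y: enter (2,3) at t=1.5800
    x: enter (3,3) at t=2.0207
    x: enter (4,3) at t=3.1754
    y: enter (4,4) at t=3.5800
    x: enter (5,4) at t=4.3301
    x: enter (6,4) at t=5.4848
    y: enter (6,5) at t=5.5800
    x: enter (7,5) at t=6.6395
    y: enter (7,6) at t=7.5800 ← occupied
  → r_2 = 7.5800
beam 3: φ=-45°, α=75°
  dir = (cos 75°, sin 75°) = (0.2588, 0.9659); from cell (1,2)
  next x-line at t=2.8978, next y-line at t=0.8179; Δt_x=3.8637, Δt_y=1.0353
    y: enter (1,3) at t=0.8179
    y: enter (1,4) at t=1.8531 ← occupied
  → r_3 = 1.8531
beam 4: φ=0°, α=120°
  dir = (cos 120°, sin 120°) = (-0.5000, 0.8660); from cell (1,2)
  next x-line at t=0.5000, next y-line at t=0.9122; Δt_x=2.0000, Δt_y=1.1547
    x: enter (0,2) at t=0.5000 ← occupied
  → r_4 = 0.5000
beam 5: φ=45°, α=165°
  dir = (cos 165°, sin 165°) = (-0.9659, 0.2588); from cell (1,2)
  next x-line at t=0.2588, next y-line at t=3.0523; Δt_x=1.0353, Δt_y=3.8637
    x: enter (0,2) at t=0.2588 ← occupied
  → r_5 = 0.2588
beam 6: φ=90°, α=210°
  dir = (cos 210°, sin 210°) = (-0.8660, -0.5000); from cell (1,2)
  next x-line at t=0.2887, next y-line at t=0.4200; Δt_x=1.1547, Δt_y=2.0000
    x: enter (0,2) at t=0.2887 ← occupied
  → r_6 = 0.2887
beam 7: φ=135°, α=255°
  dir = (cos 255°, sin 255°) = (-0.2588, -0.9659); from cell (1,2)
  next x-line at t=0.9659, next y-line at t=0.2174; Δt_x=3.8637, Δt_y=1.0353
    y: enter (1,1) at t=0.2174
    x: enter (0,1) at t=0.9659 ← occupied
  → r_7 = 0.9659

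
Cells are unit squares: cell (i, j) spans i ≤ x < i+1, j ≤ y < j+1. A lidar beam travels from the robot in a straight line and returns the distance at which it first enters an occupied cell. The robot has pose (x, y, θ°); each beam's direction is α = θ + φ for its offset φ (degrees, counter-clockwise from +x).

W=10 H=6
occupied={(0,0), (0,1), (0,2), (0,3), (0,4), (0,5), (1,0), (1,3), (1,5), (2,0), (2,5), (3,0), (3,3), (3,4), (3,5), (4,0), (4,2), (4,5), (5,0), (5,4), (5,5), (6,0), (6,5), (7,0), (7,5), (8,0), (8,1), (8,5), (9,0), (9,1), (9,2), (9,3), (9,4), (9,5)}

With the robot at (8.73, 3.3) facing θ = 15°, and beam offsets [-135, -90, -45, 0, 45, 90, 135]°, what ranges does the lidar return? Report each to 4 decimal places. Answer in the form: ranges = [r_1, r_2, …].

beam 1: φ=-135°, α=240°
  direction (-0.5000, -0.8660); cell (8,3); t to first gridline: x 1.4600, y 0.3464 (then +2.0000 / +1.1547)
    (8,2) via y @ 0.3464
    (7,2) via x @ 1.4600
    (7,1) via y @ 1.5011
    (7,0) via y @ 2.6558  # hit
  → r_1 = 2.6558
beam 2: φ=-90°, α=285°
  direction (0.2588, -0.9659); cell (8,3); t to first gridline: x 1.0432, y 0.3106 (then +3.8637 / +1.0353)
    (8,2) via y @ 0.3106
    (9,2) via x @ 1.0432  # hit
  → r_2 = 1.0432
beam 3: φ=-45°, α=330°
  direction (0.8660, -0.5000); cell (8,3); t to first gridline: x 0.3118, y 0.6000 (then +1.1547 / +2.0000)
    (9,3) via x @ 0.3118  # hit
  → r_3 = 0.3118
beam 4: φ=0°, α=15°
  direction (0.9659, 0.2588); cell (8,3); t to first gridline: x 0.2795, y 2.7046 (then +1.0353 / +3.8637)
    (9,3) via x @ 0.2795  # hit
  → r_4 = 0.2795
beam 5: φ=45°, α=60°
  direction (0.5000, 0.8660); cell (8,3); t to first gridline: x 0.5400, y 0.8083 (then +2.0000 / +1.1547)
    (9,3) via x @ 0.5400  # hit
  → r_5 = 0.5400
beam 6: φ=90°, α=105°
  direction (-0.2588, 0.9659); cell (8,3); t to first gridline: x 2.8205, y 0.7247 (then +3.8637 / +1.0353)
    (8,4) via y @ 0.7247
    (8,5) via y @ 1.7600  # hit
  → r_6 = 1.7600
beam 7: φ=135°, α=150°
  direction (-0.8660, 0.5000); cell (8,3); t to first gridline: x 0.8429, y 1.4000 (then +1.1547 / +2.0000)
    (7,3) via x @ 0.8429
    (7,4) via y @ 1.4000
    (6,4) via x @ 1.9976
    (5,4) via x @ 3.1523  # hit
  → r_7 = 3.1523

ranges = [2.6558, 1.0432, 0.3118, 0.2795, 0.5400, 1.7600, 3.1523]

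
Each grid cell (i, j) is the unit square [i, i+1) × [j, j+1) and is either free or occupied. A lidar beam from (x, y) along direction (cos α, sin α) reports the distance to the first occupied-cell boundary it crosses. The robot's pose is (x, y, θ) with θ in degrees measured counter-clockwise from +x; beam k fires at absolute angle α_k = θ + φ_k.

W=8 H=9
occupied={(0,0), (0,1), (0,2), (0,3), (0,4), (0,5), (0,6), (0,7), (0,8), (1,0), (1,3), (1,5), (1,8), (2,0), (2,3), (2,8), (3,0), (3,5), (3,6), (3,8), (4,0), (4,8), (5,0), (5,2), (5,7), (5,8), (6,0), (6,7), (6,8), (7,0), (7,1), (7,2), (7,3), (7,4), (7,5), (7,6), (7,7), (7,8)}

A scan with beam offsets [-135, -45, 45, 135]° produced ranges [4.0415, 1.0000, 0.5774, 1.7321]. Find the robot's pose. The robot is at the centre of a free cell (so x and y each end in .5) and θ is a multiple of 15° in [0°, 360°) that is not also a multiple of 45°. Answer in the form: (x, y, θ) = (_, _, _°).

Candidates: 34 free-cell centres × 16 headings = 544 poses. Raycast each; keep the one whose scan matches to 4 dp.
  (6.5, 2.5, 15°): beam 1 = 1.7321 ≠ 4.0415 ✗
  (1.5, 1.5, 150°): beam 1 = 3.6235 ≠ 4.0415 ✗
  (5.5, 3.5, 240°): beam 1 = 4.6587 ≠ 4.0415 ✗
  (2.5, 2.5, 150°): beam 1 = 4.6587 ≠ 4.0415 ✗
  …
  (6.5, 5.5, 345°): r_1=4.0415, r_2=1.0000, r_3=0.5774, r_4=1.7321 — all match ✓
Unique over the lattice → pose = (6.5, 5.5, 345°).

(x, y, θ) = (6.5, 5.5, 345°)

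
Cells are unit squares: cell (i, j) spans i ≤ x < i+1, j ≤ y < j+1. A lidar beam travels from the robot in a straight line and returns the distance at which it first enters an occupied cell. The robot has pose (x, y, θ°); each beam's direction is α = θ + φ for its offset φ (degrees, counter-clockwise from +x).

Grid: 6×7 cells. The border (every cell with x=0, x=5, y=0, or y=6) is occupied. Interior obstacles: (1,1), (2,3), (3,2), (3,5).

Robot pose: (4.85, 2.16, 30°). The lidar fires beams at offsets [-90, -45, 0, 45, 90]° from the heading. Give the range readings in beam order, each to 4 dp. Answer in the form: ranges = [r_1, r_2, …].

beam 1: φ=-90°, α=300°
  d=(0.5000,-0.8660)  start (4,2)  tX=0.3000 tY=0.1848  stride 1/|dx|=2.0000 1/|dy|=1.1547
    cross y-line → (4,1), t=0.1848
    cross x-line → (5,1), t=0.3000 (wall)
  → r_1 = 0.3000
beam 2: φ=-45°, α=345°
  d=(0.9659,-0.2588)  start (4,2)  tX=0.1553 tY=0.6182  stride 1/|dx|=1.0353 1/|dy|=3.8637
    cross x-line → (5,2), t=0.1553 (wall)
  → r_2 = 0.1553
beam 3: φ=0°, α=30°
  d=(0.8660,0.5000)  start (4,2)  tX=0.1732 tY=1.6800  stride 1/|dx|=1.1547 1/|dy|=2.0000
    cross x-line → (5,2), t=0.1732 (wall)
  → r_3 = 0.1732
beam 4: φ=45°, α=75°
  d=(0.2588,0.9659)  start (4,2)  tX=0.5796 tY=0.8696  stride 1/|dx|=3.8637 1/|dy|=1.0353
    cross x-line → (5,2), t=0.5796 (wall)
  → r_4 = 0.5796
beam 5: φ=90°, α=120°
  d=(-0.5000,0.8660)  start (4,2)  tX=1.7000 tY=0.9699  stride 1/|dx|=2.0000 1/|dy|=1.1547
    cross y-line → (4,3), t=0.9699
    cross x-line → (3,3), t=1.7000
    cross y-line → (3,4), t=2.1246
    cross y-line → (3,5), t=3.2793 (wall)
  → r_5 = 3.2793

ranges = [0.3000, 0.1553, 0.1732, 0.5796, 3.2793]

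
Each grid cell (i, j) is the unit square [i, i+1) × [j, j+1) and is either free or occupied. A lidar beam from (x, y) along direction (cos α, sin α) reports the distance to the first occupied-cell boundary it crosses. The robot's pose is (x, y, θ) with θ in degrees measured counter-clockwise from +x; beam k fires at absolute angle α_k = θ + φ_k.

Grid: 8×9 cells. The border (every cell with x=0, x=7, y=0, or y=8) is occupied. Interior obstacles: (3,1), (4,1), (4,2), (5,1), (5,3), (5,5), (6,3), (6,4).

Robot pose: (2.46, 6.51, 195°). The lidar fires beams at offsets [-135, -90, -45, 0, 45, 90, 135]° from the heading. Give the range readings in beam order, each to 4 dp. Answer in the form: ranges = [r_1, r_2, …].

beam 1: φ=-135°, α=60°
  direction (0.5000, 0.8660); cell (2,6); t to first gridline: x 1.0800, y 0.5658 (then +2.0000 / +1.1547)
    (2,7) via y @ 0.5658
    (3,7) via x @ 1.0800
    (3,8) via y @ 1.7205  # hit
  → r_1 = 1.7205
beam 2: φ=-90°, α=105°
  direction (-0.2588, 0.9659); cell (2,6); t to first gridline: x 1.7773, y 0.5073 (then +3.8637 / +1.0353)
    (2,7) via y @ 0.5073
    (2,8) via y @ 1.5426  # hit
  → r_2 = 1.5426
beam 3: φ=-45°, α=150°
  direction (-0.8660, 0.5000); cell (2,6); t to first gridline: x 0.5312, y 0.9800 (then +1.1547 / +2.0000)
    (1,6) via x @ 0.5312
    (1,7) via y @ 0.9800
    (0,7) via x @ 1.6859  # hit
  → r_3 = 1.6859
beam 4: φ=0°, α=195°
  direction (-0.9659, -0.2588); cell (2,6); t to first gridline: x 0.4762, y 1.9705 (then +1.0353 / +3.8637)
    (1,6) via x @ 0.4762
    (0,6) via x @ 1.5115  # hit
  → r_4 = 1.5115
beam 5: φ=45°, α=240°
  direction (-0.5000, -0.8660); cell (2,6); t to first gridline: x 0.9200, y 0.5889 (then +2.0000 / +1.1547)
    (2,5) via y @ 0.5889
    (1,5) via x @ 0.9200
    (1,4) via y @ 1.7436
    (1,3) via y @ 2.8983
    (0,3) via x @ 2.9200  # hit
  → r_5 = 2.9200
beam 6: φ=90°, α=285°
  direction (0.2588, -0.9659); cell (2,6); t to first gridline: x 2.0864, y 0.5280 (then +3.8637 / +1.0353)
    (2,5) via y @ 0.5280
    (2,4) via y @ 1.5633
    (3,4) via x @ 2.0864
    (3,3) via y @ 2.5985
    (3,2) via y @ 3.6338
    (3,1) via y @ 4.6691  # hit
  → r_6 = 4.6691
beam 7: φ=135°, α=330°
  direction (0.8660, -0.5000); cell (2,6); t to first gridline: x 0.6235, y 1.0200 (then +1.1547 / +2.0000)
    (3,6) via x @ 0.6235
    (3,5) via y @ 1.0200
    (4,5) via x @ 1.7782
    (5,5) via x @ 2.9329  # hit
  → r_7 = 2.9329

ranges = [1.7205, 1.5426, 1.6859, 1.5115, 2.9200, 4.6691, 2.9329]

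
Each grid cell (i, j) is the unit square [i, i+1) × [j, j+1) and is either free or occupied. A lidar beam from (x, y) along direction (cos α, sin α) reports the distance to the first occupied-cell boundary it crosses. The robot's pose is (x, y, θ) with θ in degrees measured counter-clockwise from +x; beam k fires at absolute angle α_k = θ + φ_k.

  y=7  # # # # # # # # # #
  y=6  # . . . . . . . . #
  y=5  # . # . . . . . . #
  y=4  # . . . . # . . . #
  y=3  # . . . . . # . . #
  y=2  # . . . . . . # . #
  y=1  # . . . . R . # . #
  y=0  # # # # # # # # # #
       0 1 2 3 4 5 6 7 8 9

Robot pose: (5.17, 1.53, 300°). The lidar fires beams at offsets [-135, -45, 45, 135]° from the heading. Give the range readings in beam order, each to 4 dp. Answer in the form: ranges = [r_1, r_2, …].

beam 1: φ=-135°, α=165°
  cosα=-0.9659 sinα=0.2588 | (5,1) | tMaxX 0.1760 tMaxY 1.8159 | tΔX 1.0353 tΔY 3.8637
    t=0.1760 [x] (4,1)
    t=1.2113 [x] (3,1)
    t=1.8159 [y] (3,2)
    t=2.2465 [x] (2,2)
    t=3.2818 [x] (1,2)
    t=4.3171 [x] (0,2) — stop
  → r_1 = 4.3171
beam 2: φ=-45°, α=255°
  cosα=-0.2588 sinα=-0.9659 | (5,1) | tMaxX 0.6568 tMaxY 0.5487 | tΔX 3.8637 tΔY 1.0353
    t=0.5487 [y] (5,0) — stop
  → r_2 = 0.5487
beam 3: φ=45°, α=345°
  cosα=0.9659 sinα=-0.2588 | (5,1) | tMaxX 0.8593 tMaxY 2.0478 | tΔX 1.0353 tΔY 3.8637
    t=0.8593 [x] (6,1)
    t=1.8946 [x] (7,1) — stop
  → r_3 = 1.8946
beam 4: φ=135°, α=75°
  cosα=0.2588 sinα=0.9659 | (5,1) | tMaxX 3.2069 tMaxY 0.4866 | tΔX 3.8637 tΔY 1.0353
    t=0.4866 [y] (5,2)
    t=1.5219 [y] (5,3)
    t=2.5571 [y] (5,4) — stop
  → r_4 = 2.5571

ranges = [4.3171, 0.5487, 1.8946, 2.5571]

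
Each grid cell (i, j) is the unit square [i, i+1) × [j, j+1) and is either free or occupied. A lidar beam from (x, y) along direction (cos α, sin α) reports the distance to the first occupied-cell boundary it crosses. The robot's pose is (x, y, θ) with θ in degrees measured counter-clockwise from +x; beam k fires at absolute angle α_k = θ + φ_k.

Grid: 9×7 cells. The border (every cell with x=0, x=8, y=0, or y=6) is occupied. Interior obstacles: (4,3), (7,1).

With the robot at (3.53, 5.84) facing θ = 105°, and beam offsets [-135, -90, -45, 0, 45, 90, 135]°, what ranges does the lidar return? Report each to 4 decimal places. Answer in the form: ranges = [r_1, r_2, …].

ranges = [5.1615, 0.6182, 0.1848, 0.1656, 0.3200, 2.6192, 5.0600]

beam 1: φ=-135°, α=330°
  dir = (cos 330°, sin 330°) = (0.8660, -0.5000); from cell (3,5)
  next x-line at t=0.5427, next y-line at t=1.6800; Δt_x=1.1547, Δt_y=2.0000
    x: enter (4,5) at t=0.5427
    y: enter (4,4) at t=1.6800
    x: enter (5,4) at t=1.6974
    x: enter (6,4) at t=2.8521
    y: enter (6,3) at t=3.6800
    x: enter (7,3) at t=4.0068
    x: enter (8,3) at t=5.1615 ← occupied
  → r_1 = 5.1615
beam 2: φ=-90°, α=15°
  dir = (cos 15°, sin 15°) = (0.9659, 0.2588); from cell (3,5)
  next x-line at t=0.4866, next y-line at t=0.6182; Δt_x=1.0353, Δt_y=3.8637
    x: enter (4,5) at t=0.4866
    y: enter (4,6) at t=0.6182 ← occupied
  → r_2 = 0.6182
beam 3: φ=-45°, α=60°
  dir = (cos 60°, sin 60°) = (0.5000, 0.8660); from cell (3,5)
  next x-line at t=0.9400, next y-line at t=0.1848; Δt_x=2.0000, Δt_y=1.1547
    y: enter (3,6) at t=0.1848 ← occupied
  → r_3 = 0.1848
beam 4: φ=0°, α=105°
  dir = (cos 105°, sin 105°) = (-0.2588, 0.9659); from cell (3,5)
  next x-line at t=2.0478, next y-line at t=0.1656; Δt_x=3.8637, Δt_y=1.0353
    y: enter (3,6) at t=0.1656 ← occupied
  → r_4 = 0.1656
beam 5: φ=45°, α=150°
  dir = (cos 150°, sin 150°) = (-0.8660, 0.5000); from cell (3,5)
  next x-line at t=0.6120, next y-line at t=0.3200; Δt_x=1.1547, Δt_y=2.0000
    y: enter (3,6) at t=0.3200 ← occupied
  → r_5 = 0.3200
beam 6: φ=90°, α=195°
  dir = (cos 195°, sin 195°) = (-0.9659, -0.2588); from cell (3,5)
  next x-line at t=0.5487, next y-line at t=3.2455; Δt_x=1.0353, Δt_y=3.8637
    x: enter (2,5) at t=0.5487
    x: enter (1,5) at t=1.5840
    x: enter (0,5) at t=2.6192 ← occupied
  → r_6 = 2.6192
beam 7: φ=135°, α=240°
  dir = (cos 240°, sin 240°) = (-0.5000, -0.8660); from cell (3,5)
  next x-line at t=1.0600, next y-line at t=0.9699; Δt_x=2.0000, Δt_y=1.1547
    y: enter (3,4) at t=0.9699
    x: enter (2,4) at t=1.0600
    y: enter (2,3) at t=2.1246
    x: enter (1,3) at t=3.0600
    y: enter (1,2) at t=3.2793
    y: enter (1,1) at t=4.4341
    x: enter (0,1) at t=5.0600 ← occupied
  → r_7 = 5.0600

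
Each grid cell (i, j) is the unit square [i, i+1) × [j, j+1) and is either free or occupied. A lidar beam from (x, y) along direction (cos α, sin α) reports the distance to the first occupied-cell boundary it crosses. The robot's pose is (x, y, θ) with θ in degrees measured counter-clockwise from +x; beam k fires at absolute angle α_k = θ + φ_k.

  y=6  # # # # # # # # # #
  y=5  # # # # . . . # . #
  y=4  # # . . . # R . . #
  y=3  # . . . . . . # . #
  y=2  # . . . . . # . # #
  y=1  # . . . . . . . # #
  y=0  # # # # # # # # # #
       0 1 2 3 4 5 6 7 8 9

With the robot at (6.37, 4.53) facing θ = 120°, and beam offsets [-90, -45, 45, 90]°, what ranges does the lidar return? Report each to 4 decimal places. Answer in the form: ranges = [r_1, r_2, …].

beam 1: φ=-90°, α=30°
  direction (0.8660, 0.5000); cell (6,4); t to first gridline: x 0.7275, y 0.9400 (then +1.1547 / +2.0000)
    (7,4) via x @ 0.7275
    (7,5) via y @ 0.9400  # hit
  → r_1 = 0.9400
beam 2: φ=-45°, α=75°
  direction (0.2588, 0.9659); cell (6,4); t to first gridline: x 2.4341, y 0.4866 (then +3.8637 / +1.0353)
    (6,5) via y @ 0.4866
    (6,6) via y @ 1.5219  # hit
  → r_2 = 1.5219
beam 3: φ=45°, α=165°
  direction (-0.9659, 0.2588); cell (6,4); t to first gridline: x 0.3831, y 1.8159 (then +1.0353 / +3.8637)
    (5,4) via x @ 0.3831  # hit
  → r_3 = 0.3831
beam 4: φ=90°, α=210°
  direction (-0.8660, -0.5000); cell (6,4); t to first gridline: x 0.4272, y 1.0600 (then +1.1547 / +2.0000)
    (5,4) via x @ 0.4272  # hit
  → r_4 = 0.4272

ranges = [0.9400, 1.5219, 0.3831, 0.4272]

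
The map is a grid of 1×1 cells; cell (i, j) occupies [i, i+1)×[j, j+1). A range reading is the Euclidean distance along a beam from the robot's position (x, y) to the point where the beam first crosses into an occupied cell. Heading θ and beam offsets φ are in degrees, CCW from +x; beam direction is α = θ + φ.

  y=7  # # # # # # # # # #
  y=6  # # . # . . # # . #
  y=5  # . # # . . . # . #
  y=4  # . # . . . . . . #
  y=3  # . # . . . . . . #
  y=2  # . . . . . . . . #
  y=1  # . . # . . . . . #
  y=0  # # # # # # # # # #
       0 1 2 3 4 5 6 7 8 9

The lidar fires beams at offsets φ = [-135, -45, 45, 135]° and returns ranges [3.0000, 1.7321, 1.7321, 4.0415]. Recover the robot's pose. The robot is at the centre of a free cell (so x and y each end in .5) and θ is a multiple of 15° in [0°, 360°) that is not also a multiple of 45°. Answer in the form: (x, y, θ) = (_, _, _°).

(x, y, θ) = (5.5, 2.5, 255°)

Enumerate (i+0.5, j+0.5, θ) over the 38 free cells and 16 admissible headings. For each, cast all 4 beams and compare to the given ranges.
  (5.5, 5.5, 300°): beam 1 = 1.5529 ≠ 3.0000 ✗
  (8.5, 3.5, 285°): beam 1 = 5.1962 ≠ 3.0000 ✗
  (7.5, 2.5, 300°): beam 1 = 4.6587 ≠ 3.0000 ✗
  …
  (5.5, 2.5, 255°): r_1=3.0000, r_2=1.7321, r_3=1.7321, r_4=4.0415 — all match ✓
No second candidate reproduces the full scan.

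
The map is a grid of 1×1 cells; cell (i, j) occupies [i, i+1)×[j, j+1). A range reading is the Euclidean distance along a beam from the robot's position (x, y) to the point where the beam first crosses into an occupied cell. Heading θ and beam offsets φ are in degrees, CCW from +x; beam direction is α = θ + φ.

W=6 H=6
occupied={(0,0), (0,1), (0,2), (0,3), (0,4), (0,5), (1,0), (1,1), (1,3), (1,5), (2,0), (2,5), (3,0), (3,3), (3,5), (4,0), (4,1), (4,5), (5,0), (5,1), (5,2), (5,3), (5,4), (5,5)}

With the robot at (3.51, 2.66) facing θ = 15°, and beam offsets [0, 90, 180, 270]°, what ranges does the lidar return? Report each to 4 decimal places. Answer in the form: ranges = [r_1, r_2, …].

beam 1: φ=0°, α=15°
  d=(0.9659,0.2588)  start (3,2)  tX=0.5073 tY=1.3137  stride 1/|dx|=1.0353 1/|dy|=3.8637
    cross x-line → (4,2), t=0.5073
    cross y-line → (4,3), t=1.3137
    cross x-line → (5,3), t=1.5426 (wall)
  → r_1 = 1.5426
beam 2: φ=90°, α=105°
  d=(-0.2588,0.9659)  start (3,2)  tX=1.9705 tY=0.3520  stride 1/|dx|=3.8637 1/|dy|=1.0353
    cross y-line → (3,3), t=0.3520 (wall)
  → r_2 = 0.3520
beam 3: φ=180°, α=195°
  d=(-0.9659,-0.2588)  start (3,2)  tX=0.5280 tY=2.5500  stride 1/|dx|=1.0353 1/|dy|=3.8637
    cross x-line → (2,2), t=0.5280
    cross x-line → (1,2), t=1.5633
    cross y-line → (1,1), t=2.5500 (wall)
  → r_3 = 2.5500
beam 4: φ=270°, α=285°
  d=(0.2588,-0.9659)  start (3,2)  tX=1.8932 tY=0.6833  stride 1/|dx|=3.8637 1/|dy|=1.0353
    cross y-line → (3,1), t=0.6833
    cross y-line → (3,0), t=1.7186 (wall)
  → r_4 = 1.7186

ranges = [1.5426, 0.3520, 2.5500, 1.7186]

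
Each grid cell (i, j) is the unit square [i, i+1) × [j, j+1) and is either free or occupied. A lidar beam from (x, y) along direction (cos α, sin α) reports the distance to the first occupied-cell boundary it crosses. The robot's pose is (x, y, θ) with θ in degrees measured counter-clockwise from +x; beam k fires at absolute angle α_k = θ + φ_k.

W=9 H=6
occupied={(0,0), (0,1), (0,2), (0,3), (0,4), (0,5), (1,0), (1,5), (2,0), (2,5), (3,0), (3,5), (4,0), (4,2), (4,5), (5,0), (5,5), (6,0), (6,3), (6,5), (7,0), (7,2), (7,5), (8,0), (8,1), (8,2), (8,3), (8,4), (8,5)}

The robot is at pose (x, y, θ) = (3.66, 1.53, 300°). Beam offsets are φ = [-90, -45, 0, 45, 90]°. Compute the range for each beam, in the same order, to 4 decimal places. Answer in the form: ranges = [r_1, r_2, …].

ranges = [1.0600, 0.5487, 0.6120, 2.0478, 0.9400]

beam 1: φ=-90°, α=210°
  cosα=-0.8660 sinα=-0.5000 | (3,1) | tMaxX 0.7621 tMaxY 1.0600 | tΔX 1.1547 tΔY 2.0000
    t=0.7621 [x] (2,1)
    t=1.0600 [y] (2,0) — stop
  → r_1 = 1.0600
beam 2: φ=-45°, α=255°
  cosα=-0.2588 sinα=-0.9659 | (3,1) | tMaxX 2.5500 tMaxY 0.5487 | tΔX 3.8637 tΔY 1.0353
    t=0.5487 [y] (3,0) — stop
  → r_2 = 0.5487
beam 3: φ=0°, α=300°
  cosα=0.5000 sinα=-0.8660 | (3,1) | tMaxX 0.6800 tMaxY 0.6120 | tΔX 2.0000 tΔY 1.1547
    t=0.6120 [y] (3,0) — stop
  → r_3 = 0.6120
beam 4: φ=45°, α=345°
  cosα=0.9659 sinα=-0.2588 | (3,1) | tMaxX 0.3520 tMaxY 2.0478 | tΔX 1.0353 tΔY 3.8637
    t=0.3520 [x] (4,1)
    t=1.3873 [x] (5,1)
    t=2.0478 [y] (5,0) — stop
  → r_4 = 2.0478
beam 5: φ=90°, α=30°
  cosα=0.8660 sinα=0.5000 | (3,1) | tMaxX 0.3926 tMaxY 0.9400 | tΔX 1.1547 tΔY 2.0000
    t=0.3926 [x] (4,1)
    t=0.9400 [y] (4,2) — stop
  → r_5 = 0.9400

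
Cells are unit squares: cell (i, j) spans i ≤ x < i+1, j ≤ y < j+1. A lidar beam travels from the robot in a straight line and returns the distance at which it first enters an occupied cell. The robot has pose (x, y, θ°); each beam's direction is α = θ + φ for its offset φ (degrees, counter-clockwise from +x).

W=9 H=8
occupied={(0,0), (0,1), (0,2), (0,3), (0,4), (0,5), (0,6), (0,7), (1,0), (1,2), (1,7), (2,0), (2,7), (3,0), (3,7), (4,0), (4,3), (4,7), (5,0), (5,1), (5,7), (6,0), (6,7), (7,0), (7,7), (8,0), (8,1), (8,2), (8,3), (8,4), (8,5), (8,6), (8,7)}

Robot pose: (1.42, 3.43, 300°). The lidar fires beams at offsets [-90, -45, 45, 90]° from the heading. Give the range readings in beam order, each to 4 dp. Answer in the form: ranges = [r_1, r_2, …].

ranges = [0.4850, 0.4452, 6.8121, 7.1400]

beam 1: φ=-90°, α=210°
  direction (-0.8660, -0.5000); cell (1,3); t to first gridline: x 0.4850, y 0.8600 (then +1.1547 / +2.0000)
    (0,3) via x @ 0.4850  # hit
  → r_1 = 0.4850
beam 2: φ=-45°, α=255°
  direction (-0.2588, -0.9659); cell (1,3); t to first gridline: x 1.6228, y 0.4452 (then +3.8637 / +1.0353)
    (1,2) via y @ 0.4452  # hit
  → r_2 = 0.4452
beam 3: φ=45°, α=345°
  direction (0.9659, -0.2588); cell (1,3); t to first gridline: x 0.6005, y 1.6614 (then +1.0353 / +3.8637)
    (2,3) via x @ 0.6005
    (3,3) via x @ 1.6357
    (3,2) via y @ 1.6614
    (4,2) via x @ 2.6710
    (5,2) via x @ 3.7063
    (6,2) via x @ 4.7416
    (6,1) via y @ 5.5251
    (7,1) via x @ 5.7768
    (8,1) via x @ 6.8121  # hit
  → r_3 = 6.8121
beam 4: φ=90°, α=30°
  direction (0.8660, 0.5000); cell (1,3); t to first gridline: x 0.6697, y 1.1400 (then +1.1547 / +2.0000)
    (2,3) via x @ 0.6697
    (2,4) via y @ 1.1400
    (3,4) via x @ 1.8244
    (4,4) via x @ 2.9791
    (4,5) via y @ 3.1400
    (5,5) via x @ 4.1338
    (5,6) via y @ 5.1400
    (6,6) via x @ 5.2885
    (7,6) via x @ 6.4432
    (7,7) via y @ 7.1400  # hit
  → r_4 = 7.1400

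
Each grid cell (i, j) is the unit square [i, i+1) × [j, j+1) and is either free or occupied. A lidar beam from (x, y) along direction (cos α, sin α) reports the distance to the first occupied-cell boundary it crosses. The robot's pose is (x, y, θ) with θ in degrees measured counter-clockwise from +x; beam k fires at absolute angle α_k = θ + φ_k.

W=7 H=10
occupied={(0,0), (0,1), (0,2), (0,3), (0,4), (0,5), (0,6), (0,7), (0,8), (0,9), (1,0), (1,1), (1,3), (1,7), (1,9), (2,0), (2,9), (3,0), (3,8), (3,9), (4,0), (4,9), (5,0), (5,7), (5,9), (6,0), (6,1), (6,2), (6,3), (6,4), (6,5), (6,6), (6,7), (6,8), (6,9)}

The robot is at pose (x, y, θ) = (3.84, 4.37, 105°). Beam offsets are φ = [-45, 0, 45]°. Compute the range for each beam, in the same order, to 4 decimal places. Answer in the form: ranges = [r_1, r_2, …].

ranges = [3.0369, 4.7933, 3.2793]

beam 1: φ=-45°, α=60°
  direction (0.5000, 0.8660); cell (3,4); t to first gridline: x 0.3200, y 0.7275 (then +2.0000 / +1.1547)
    (4,4) via x @ 0.3200
    (4,5) via y @ 0.7275
    (4,6) via y @ 1.8822
    (5,6) via x @ 2.3200
    (5,7) via y @ 3.0369  # hit
  → r_1 = 3.0369
beam 2: φ=0°, α=105°
  direction (-0.2588, 0.9659); cell (3,4); t to first gridline: x 3.2455, y 0.6522 (then +3.8637 / +1.0353)
    (3,5) via y @ 0.6522
    (3,6) via y @ 1.6875
    (3,7) via y @ 2.7228
    (2,7) via x @ 3.2455
    (2,8) via y @ 3.7581
    (2,9) via y @ 4.7933  # hit
  → r_2 = 4.7933
beam 3: φ=45°, α=150°
  direction (-0.8660, 0.5000); cell (3,4); t to first gridline: x 0.9699, y 1.2600 (then +1.1547 / +2.0000)
    (2,4) via x @ 0.9699
    (2,5) via y @ 1.2600
    (1,5) via x @ 2.1246
    (1,6) via y @ 3.2600
    (0,6) via x @ 3.2793  # hit
  → r_3 = 3.2793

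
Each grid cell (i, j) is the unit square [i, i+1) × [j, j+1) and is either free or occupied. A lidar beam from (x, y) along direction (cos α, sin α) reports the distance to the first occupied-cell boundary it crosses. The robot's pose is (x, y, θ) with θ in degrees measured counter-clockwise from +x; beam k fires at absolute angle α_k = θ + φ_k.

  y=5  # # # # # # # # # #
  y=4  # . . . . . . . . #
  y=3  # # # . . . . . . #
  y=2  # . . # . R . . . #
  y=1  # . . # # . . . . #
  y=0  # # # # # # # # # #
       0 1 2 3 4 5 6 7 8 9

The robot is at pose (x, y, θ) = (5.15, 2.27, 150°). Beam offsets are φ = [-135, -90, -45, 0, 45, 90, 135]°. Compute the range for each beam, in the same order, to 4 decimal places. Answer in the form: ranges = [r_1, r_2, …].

beam 1: φ=-135°, α=15°
  dir = (cos 15°, sin 15°) = (0.9659, 0.2588); from cell (5,2)
  next x-line at t=0.8800, next y-line at t=2.8205; Δt_x=1.0353, Δt_y=3.8637
    x: enter (6,2) at t=0.8800
    x: enter (7,2) at t=1.9153
    y: enter (7,3) at t=2.8205
    x: enter (8,3) at t=2.9505
    x: enter (9,3) at t=3.9858 ← occupied
  → r_1 = 3.9858
beam 2: φ=-90°, α=60°
  dir = (cos 60°, sin 60°) = (0.5000, 0.8660); from cell (5,2)
  next x-line at t=1.7000, next y-line at t=0.8429; Δt_x=2.0000, Δt_y=1.1547
    y: enter (5,3) at t=0.8429
    x: enter (6,3) at t=1.7000
    y: enter (6,4) at t=1.9976
    y: enter (6,5) at t=3.1523 ← occupied
  → r_2 = 3.1523
beam 3: φ=-45°, α=105°
  dir = (cos 105°, sin 105°) = (-0.2588, 0.9659); from cell (5,2)
  next x-line at t=0.5796, next y-line at t=0.7558; Δt_x=3.8637, Δt_y=1.0353
    x: enter (4,2) at t=0.5796
    y: enter (4,3) at t=0.7558
    y: enter (4,4) at t=1.7910
    y: enter (4,5) at t=2.8263 ← occupied
  → r_3 = 2.8263
beam 4: φ=0°, α=150°
  dir = (cos 150°, sin 150°) = (-0.8660, 0.5000); from cell (5,2)
  next x-line at t=0.1732, next y-line at t=1.4600; Δt_x=1.1547, Δt_y=2.0000
    x: enter (4,2) at t=0.1732
    x: enter (3,2) at t=1.3279 ← occupied
  → r_4 = 1.3279
beam 5: φ=45°, α=195°
  dir = (cos 195°, sin 195°) = (-0.9659, -0.2588); from cell (5,2)
  next x-line at t=0.1553, next y-line at t=1.0432; Δt_x=1.0353, Δt_y=3.8637
    x: enter (4,2) at t=0.1553
    y: enter (4,1) at t=1.0432 ← occupied
  → r_5 = 1.0432
beam 6: φ=90°, α=240°
  dir = (cos 240°, sin 240°) = (-0.5000, -0.8660); from cell (5,2)
  next x-line at t=0.3000, next y-line at t=0.3118; Δt_x=2.0000, Δt_y=1.1547
    x: enter (4,2) at t=0.3000
    y: enter (4,1) at t=0.3118 ← occupied
  → r_6 = 0.3118
beam 7: φ=135°, α=285°
  dir = (cos 285°, sin 285°) = (0.2588, -0.9659); from cell (5,2)
  next x-line at t=3.2841, next y-line at t=0.2795; Δt_x=3.8637, Δt_y=1.0353
    y: enter (5,1) at t=0.2795
    y: enter (5,0) at t=1.3148 ← occupied
  → r_7 = 1.3148

ranges = [3.9858, 3.1523, 2.8263, 1.3279, 1.0432, 0.3118, 1.3148]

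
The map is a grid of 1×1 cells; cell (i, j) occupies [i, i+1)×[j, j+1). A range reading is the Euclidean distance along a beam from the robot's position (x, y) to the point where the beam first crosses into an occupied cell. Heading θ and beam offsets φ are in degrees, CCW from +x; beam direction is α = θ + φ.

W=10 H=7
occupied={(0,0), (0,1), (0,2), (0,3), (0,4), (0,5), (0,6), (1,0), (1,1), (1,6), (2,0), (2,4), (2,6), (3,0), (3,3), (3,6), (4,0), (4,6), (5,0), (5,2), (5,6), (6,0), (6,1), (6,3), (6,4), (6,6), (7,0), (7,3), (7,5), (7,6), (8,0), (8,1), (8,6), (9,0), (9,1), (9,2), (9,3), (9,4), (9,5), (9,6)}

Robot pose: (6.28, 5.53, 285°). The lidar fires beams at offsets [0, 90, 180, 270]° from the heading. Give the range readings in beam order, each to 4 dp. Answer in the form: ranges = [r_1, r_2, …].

beam 1: φ=0°, α=285°
  dir = (cos 285°, sin 285°) = (0.2588, -0.9659); from cell (6,5)
  next x-line at t=2.7819, next y-line at t=0.5487; Δt_x=3.8637, Δt_y=1.0353
    y: enter (6,4) at t=0.5487 ← occupied
  → r_1 = 0.5487
beam 2: φ=90°, α=15°
  dir = (cos 15°, sin 15°) = (0.9659, 0.2588); from cell (6,5)
  next x-line at t=0.7454, next y-line at t=1.8159; Δt_x=1.0353, Δt_y=3.8637
    x: enter (7,5) at t=0.7454 ← occupied
  → r_2 = 0.7454
beam 3: φ=180°, α=105°
  dir = (cos 105°, sin 105°) = (-0.2588, 0.9659); from cell (6,5)
  next x-line at t=1.0818, next y-line at t=0.4866; Δt_x=3.8637, Δt_y=1.0353
    y: enter (6,6) at t=0.4866 ← occupied
  → r_3 = 0.4866
beam 4: φ=270°, α=195°
  dir = (cos 195°, sin 195°) = (-0.9659, -0.2588); from cell (6,5)
  next x-line at t=0.2899, next y-line at t=2.0478; Δt_x=1.0353, Δt_y=3.8637
    x: enter (5,5) at t=0.2899
    x: enter (4,5) at t=1.3252
    y: enter (4,4) at t=2.0478
    x: enter (3,4) at t=2.3604
    x: enter (2,4) at t=3.3957 ← occupied
  → r_4 = 3.3957

ranges = [0.5487, 0.7454, 0.4866, 3.3957]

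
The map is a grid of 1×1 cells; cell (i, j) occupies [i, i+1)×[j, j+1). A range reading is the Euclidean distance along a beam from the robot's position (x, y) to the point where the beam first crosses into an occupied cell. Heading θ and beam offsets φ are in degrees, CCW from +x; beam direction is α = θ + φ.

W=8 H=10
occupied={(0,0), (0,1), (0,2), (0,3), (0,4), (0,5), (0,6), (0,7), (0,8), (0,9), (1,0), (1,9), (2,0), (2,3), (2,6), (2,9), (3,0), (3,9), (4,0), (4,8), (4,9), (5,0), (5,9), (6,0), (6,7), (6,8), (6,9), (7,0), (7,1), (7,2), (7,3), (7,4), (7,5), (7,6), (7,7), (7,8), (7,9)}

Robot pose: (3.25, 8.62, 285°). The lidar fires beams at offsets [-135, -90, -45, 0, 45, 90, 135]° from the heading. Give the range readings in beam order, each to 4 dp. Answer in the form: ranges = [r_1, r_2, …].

beam 1: φ=-135°, α=150°
  direction (-0.8660, 0.5000); cell (3,8); t to first gridline: x 0.2887, y 0.7600 (then +1.1547 / +2.0000)
    (2,8) via x @ 0.2887
    (2,9) via y @ 0.7600  # hit
  → r_1 = 0.7600
beam 2: φ=-90°, α=195°
  direction (-0.9659, -0.2588); cell (3,8); t to first gridline: x 0.2588, y 2.3955 (then +1.0353 / +3.8637)
    (2,8) via x @ 0.2588
    (1,8) via x @ 1.2941
    (0,8) via x @ 2.3294  # hit
  → r_2 = 2.3294
beam 3: φ=-45°, α=240°
  direction (-0.5000, -0.8660); cell (3,8); t to first gridline: x 0.5000, y 0.7159 (then +2.0000 / +1.1547)
    (2,8) via x @ 0.5000
    (2,7) via y @ 0.7159
    (2,6) via y @ 1.8706  # hit
  → r_3 = 1.8706
beam 4: φ=0°, α=285°
  direction (0.2588, -0.9659); cell (3,8); t to first gridline: x 2.8978, y 0.6419 (then +3.8637 / +1.0353)
    (3,7) via y @ 0.6419
    (3,6) via y @ 1.6771
    (3,5) via y @ 2.7124
    (4,5) via x @ 2.8978
    (4,4) via y @ 3.7477
    (4,3) via y @ 4.7830
    (4,2) via y @ 5.8183
    (5,2) via x @ 6.7615
    (5,1) via y @ 6.8535
    (5,0) via y @ 7.8888  # hit
  → r_4 = 7.8888
beam 5: φ=45°, α=330°
  direction (0.8660, -0.5000); cell (3,8); t to first gridline: x 0.8660, y 1.2400 (then +1.1547 / +2.0000)
    (4,8) via x @ 0.8660  # hit
  → r_5 = 0.8660
beam 6: φ=90°, α=15°
  direction (0.9659, 0.2588); cell (3,8); t to first gridline: x 0.7765, y 1.4682 (then +1.0353 / +3.8637)
    (4,8) via x @ 0.7765  # hit
  → r_6 = 0.7765
beam 7: φ=135°, α=60°
  direction (0.5000, 0.8660); cell (3,8); t to first gridline: x 1.5000, y 0.4388 (then +2.0000 / +1.1547)
    (3,9) via y @ 0.4388  # hit
  → r_7 = 0.4388

ranges = [0.7600, 2.3294, 1.8706, 7.8888, 0.8660, 0.7765, 0.4388]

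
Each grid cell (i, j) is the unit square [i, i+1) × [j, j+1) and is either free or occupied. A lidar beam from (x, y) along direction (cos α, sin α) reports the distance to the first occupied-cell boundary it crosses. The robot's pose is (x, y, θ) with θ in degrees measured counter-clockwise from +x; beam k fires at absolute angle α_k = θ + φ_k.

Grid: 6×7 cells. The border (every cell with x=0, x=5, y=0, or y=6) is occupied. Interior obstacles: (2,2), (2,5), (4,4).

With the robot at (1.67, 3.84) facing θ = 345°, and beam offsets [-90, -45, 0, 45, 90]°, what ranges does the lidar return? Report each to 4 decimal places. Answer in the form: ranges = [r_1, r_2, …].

ranges = [2.5887, 0.9699, 3.4475, 3.8452, 1.2750]

beam 1: φ=-90°, α=255°
  cosα=-0.2588 sinα=-0.9659 | (1,3) | tMaxX 2.5887 tMaxY 0.8696 | tΔX 3.8637 tΔY 1.0353
    t=0.8696 [y] (1,2)
    t=1.9049 [y] (1,1)
    t=2.5887 [x] (0,1) — stop
  → r_1 = 2.5887
beam 2: φ=-45°, α=300°
  cosα=0.5000 sinα=-0.8660 | (1,3) | tMaxX 0.6600 tMaxY 0.9699 | tΔX 2.0000 tΔY 1.1547
    t=0.6600 [x] (2,3)
    t=0.9699 [y] (2,2) — stop
  → r_2 = 0.9699
beam 3: φ=0°, α=345°
  cosα=0.9659 sinα=-0.2588 | (1,3) | tMaxX 0.3416 tMaxY 3.2455 | tΔX 1.0353 tΔY 3.8637
    t=0.3416 [x] (2,3)
    t=1.3769 [x] (3,3)
    t=2.4122 [x] (4,3)
    t=3.2455 [y] (4,2)
    t=3.4475 [x] (5,2) — stop
  → r_3 = 3.4475
beam 4: φ=45°, α=30°
  cosα=0.8660 sinα=0.5000 | (1,3) | tMaxX 0.3811 tMaxY 0.3200 | tΔX 1.1547 tΔY 2.0000
    t=0.3200 [y] (1,4)
    t=0.3811 [x] (2,4)
    t=1.5358 [x] (3,4)
    t=2.3200 [y] (3,5)
    t=2.6905 [x] (4,5)
    t=3.8452 [x] (5,5) — stop
  → r_4 = 3.8452
beam 5: φ=90°, α=75°
  cosα=0.2588 sinα=0.9659 | (1,3) | tMaxX 1.2750 tMaxY 0.1656 | tΔX 3.8637 tΔY 1.0353
    t=0.1656 [y] (1,4)
    t=1.2009 [y] (1,5)
    t=1.2750 [x] (2,5) — stop
  → r_5 = 1.2750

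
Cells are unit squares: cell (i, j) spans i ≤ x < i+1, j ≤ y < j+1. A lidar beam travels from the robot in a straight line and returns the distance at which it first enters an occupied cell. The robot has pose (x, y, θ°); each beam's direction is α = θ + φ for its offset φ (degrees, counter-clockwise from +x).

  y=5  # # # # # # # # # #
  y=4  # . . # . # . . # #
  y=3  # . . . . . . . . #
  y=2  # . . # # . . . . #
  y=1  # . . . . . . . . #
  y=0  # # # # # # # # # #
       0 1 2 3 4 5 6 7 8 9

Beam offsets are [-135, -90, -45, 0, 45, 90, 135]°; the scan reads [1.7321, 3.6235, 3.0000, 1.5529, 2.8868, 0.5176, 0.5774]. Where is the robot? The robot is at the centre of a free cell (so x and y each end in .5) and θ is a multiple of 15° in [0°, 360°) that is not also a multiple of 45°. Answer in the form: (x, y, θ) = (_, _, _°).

(x, y, θ) = (5.5, 2.5, 75°)

Enumerate (i+0.5, j+0.5, θ) over the 27 free cells and 16 admissible headings. For each, cast all 7 beams and compare to the given ranges.
  (7.5, 1.5, 345°): beam 1 = 1.0000 ≠ 1.7321 ✗
  (5.5, 3.5, 285°): beam 2 = 1.9319 ≠ 3.6235 ✗
  (4.5, 3.5, 105°): beam 1 = 5.0000 ≠ 1.7321 ✗
  (7.5, 3.5, 105°): beam 2 = 1.5529 ≠ 3.6235 ✗
  …
  (5.5, 2.5, 75°): r_1=1.7321, r_2=3.6235, r_3=3.0000, r_4=1.5529, r_5=2.8868, r_6=0.5176, r_7=0.5774 — all match ✓
No second candidate reproduces the full scan.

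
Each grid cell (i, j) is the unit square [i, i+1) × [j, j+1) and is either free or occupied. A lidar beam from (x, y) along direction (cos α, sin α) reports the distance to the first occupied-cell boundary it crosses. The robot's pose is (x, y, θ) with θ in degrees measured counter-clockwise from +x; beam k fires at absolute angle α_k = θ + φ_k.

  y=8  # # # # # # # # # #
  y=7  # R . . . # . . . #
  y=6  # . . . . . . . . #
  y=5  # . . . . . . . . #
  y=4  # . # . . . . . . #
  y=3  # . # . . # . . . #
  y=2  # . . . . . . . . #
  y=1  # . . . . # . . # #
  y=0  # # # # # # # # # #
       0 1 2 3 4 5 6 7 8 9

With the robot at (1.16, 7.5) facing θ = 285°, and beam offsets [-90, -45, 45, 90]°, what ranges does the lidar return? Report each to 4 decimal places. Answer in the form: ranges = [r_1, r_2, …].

beam 1: φ=-90°, α=195°
  d=(-0.9659,-0.2588)  start (1,7)  tX=0.1656 tY=1.9319  stride 1/|dx|=1.0353 1/|dy|=3.8637
    cross x-line → (0,7), t=0.1656 (wall)
  → r_1 = 0.1656
beam 2: φ=-45°, α=240°
  d=(-0.5000,-0.8660)  start (1,7)  tX=0.3200 tY=0.5774  stride 1/|dx|=2.0000 1/|dy|=1.1547
    cross x-line → (0,7), t=0.3200 (wall)
  → r_2 = 0.3200
beam 3: φ=45°, α=330°
  d=(0.8660,-0.5000)  start (1,7)  tX=0.9699 tY=1.0000  stride 1/|dx|=1.1547 1/|dy|=2.0000
    cross x-line → (2,7), t=0.9699
    cross y-line → (2,6), t=1.0000
    cross x-line → (3,6), t=2.1246
    cross y-line → (3,5), t=3.0000
    cross x-line → (4,5), t=3.2793
    cross x-line → (5,5), t=4.4341
    cross y-line → (5,4), t=5.0000
    cross x-line → (6,4), t=5.5888
    cross x-line → (7,4), t=6.7435
    cross y-line → (7,3), t=7.0000
    cross x-line → (8,3), t=7.8982
    cross y-line → (8,2), t=9.0000
    cross x-line → (9,2), t=9.0529 (wall)
  → r_3 = 9.0529
beam 4: φ=90°, α=15°
  d=(0.9659,0.2588)  start (1,7)  tX=0.8696 tY=1.9319  stride 1/|dx|=1.0353 1/|dy|=3.8637
    cross x-line → (2,7), t=0.8696
    cross x-line → (3,7), t=1.9049
    cross y-line → (3,8), t=1.9319 (wall)
  → r_4 = 1.9319

ranges = [0.1656, 0.3200, 9.0529, 1.9319]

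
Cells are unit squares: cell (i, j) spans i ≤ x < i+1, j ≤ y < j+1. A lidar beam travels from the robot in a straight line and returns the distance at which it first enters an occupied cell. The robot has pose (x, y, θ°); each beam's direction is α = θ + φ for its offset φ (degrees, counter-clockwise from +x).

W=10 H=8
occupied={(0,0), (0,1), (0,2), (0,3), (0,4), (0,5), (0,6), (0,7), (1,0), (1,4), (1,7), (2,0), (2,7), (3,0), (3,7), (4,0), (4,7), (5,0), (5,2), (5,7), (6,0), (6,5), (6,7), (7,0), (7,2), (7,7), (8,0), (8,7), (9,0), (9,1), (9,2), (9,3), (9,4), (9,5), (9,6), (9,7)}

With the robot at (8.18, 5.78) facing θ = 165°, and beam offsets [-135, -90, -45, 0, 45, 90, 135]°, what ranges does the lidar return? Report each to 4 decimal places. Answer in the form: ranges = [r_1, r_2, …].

beam 1: φ=-135°, α=30°
  dir = (cos 30°, sin 30°) = (0.8660, 0.5000); from cell (8,5)
  next x-line at t=0.9469, next y-line at t=0.4400; Δt_x=1.1547, Δt_y=2.0000
    y: enter (8,6) at t=0.4400
    x: enter (9,6) at t=0.9469 ← occupied
  → r_1 = 0.9469
beam 2: φ=-90°, α=75°
  dir = (cos 75°, sin 75°) = (0.2588, 0.9659); from cell (8,5)
  next x-line at t=3.1682, next y-line at t=0.2278; Δt_x=3.8637, Δt_y=1.0353
    y: enter (8,6) at t=0.2278
    y: enter (8,7) at t=1.2630 ← occupied
  → r_2 = 1.2630
beam 3: φ=-45°, α=120°
  dir = (cos 120°, sin 120°) = (-0.5000, 0.8660); from cell (8,5)
  next x-line at t=0.3600, next y-line at t=0.2540; Δt_x=2.0000, Δt_y=1.1547
    y: enter (8,6) at t=0.2540
    x: enter (7,6) at t=0.3600
    y: enter (7,7) at t=1.4087 ← occupied
  → r_3 = 1.4087
beam 4: φ=0°, α=165°
  dir = (cos 165°, sin 165°) = (-0.9659, 0.2588); from cell (8,5)
  next x-line at t=0.1863, next y-line at t=0.8500; Δt_x=1.0353, Δt_y=3.8637
    x: enter (7,5) at t=0.1863
    y: enter (7,6) at t=0.8500
    x: enter (6,6) at t=1.2216
    x: enter (5,6) at t=2.2569
    x: enter (4,6) at t=3.2922
    x: enter (3,6) at t=4.3275
    y: enter (3,7) at t=4.7137 ← occupied
  → r_4 = 4.7137
beam 5: φ=45°, α=210°
  dir = (cos 210°, sin 210°) = (-0.8660, -0.5000); from cell (8,5)
  next x-line at t=0.2078, next y-line at t=1.5600; Δt_x=1.1547, Δt_y=2.0000
    x: enter (7,5) at t=0.2078
    x: enter (6,5) at t=1.3625 ← occupied
  → r_5 = 1.3625
beam 6: φ=90°, α=255°
  dir = (cos 255°, sin 255°) = (-0.2588, -0.9659); from cell (8,5)
  next x-line at t=0.6955, next y-line at t=0.8075; Δt_x=3.8637, Δt_y=1.0353
    x: enter (7,5) at t=0.6955
    y: enter (7,4) at t=0.8075
    y: enter (7,3) at t=1.8428
    y: enter (7,2) at t=2.8781 ← occupied
  → r_6 = 2.8781
beam 7: φ=135°, α=300°
  dir = (cos 300°, sin 300°) = (0.5000, -0.8660); from cell (8,5)
  next x-line at t=1.6400, next y-line at t=0.9007; Δt_x=2.0000, Δt_y=1.1547
    y: enter (8,4) at t=0.9007
    x: enter (9,4) at t=1.6400 ← occupied
  → r_7 = 1.6400

ranges = [0.9469, 1.2630, 1.4087, 4.7137, 1.3625, 2.8781, 1.6400]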